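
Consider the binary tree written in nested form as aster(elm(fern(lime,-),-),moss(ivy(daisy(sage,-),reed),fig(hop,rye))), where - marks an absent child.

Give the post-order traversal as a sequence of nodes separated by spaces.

lime fern elm sage daisy reed ivy hop rye fig moss aster

Post-order visits the left subtree, then the right subtree, then the node.
At aster: go left to elm.
  At elm: go left to fern.
    At fern: go left to lime.
      lime is a leaf — visit lime.
    At fern: no right child.
    Visit fern.
  At elm: no right child.
  Visit elm.
At aster: go right to moss.
  At moss: go left to ivy.
    At ivy: go left to daisy.
      At daisy: go left to sage.
        sage is a leaf — visit sage.
      At daisy: no right child.
      Visit daisy.
    At ivy: go right to reed.
      reed is a leaf — visit reed.
    Visit ivy.
  At moss: go right to fig.
    At fig: go left to hop.
      hop is a leaf — visit hop.
    At fig: go right to rye.
      rye is a leaf — visit rye.
    Visit fig.
  Visit moss.
Visit aster.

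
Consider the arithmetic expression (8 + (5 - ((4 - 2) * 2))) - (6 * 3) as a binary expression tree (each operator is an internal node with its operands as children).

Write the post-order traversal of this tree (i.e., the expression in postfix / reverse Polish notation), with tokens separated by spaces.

Post-order on an expression tree gives postfix notation: for each operator, emit left operand, right operand, then the operator.

8 5 4 2 - 2 * - + 6 3 * -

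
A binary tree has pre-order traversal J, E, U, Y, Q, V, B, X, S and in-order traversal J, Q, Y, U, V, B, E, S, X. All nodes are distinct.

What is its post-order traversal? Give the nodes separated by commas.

The first element of pre-order is the root; it splits in-order into left and right subtrees.
Root J: left subtree has 0 nodes { }, right has 8 {Q, Y, U, V, B, E, S, X}.
  Root E: left subtree has 5 nodes {Q, Y, U, V, B}, right has 2 {S, X}.
    Root U: left subtree has 2 nodes {Q, Y}, right has 2 {V, B}.
      Root Y: left subtree has 1 node {Q}, right has 0 { }.
      Root V: left subtree has 0 nodes { }, right has 1 {B}.
    Root X: left subtree has 1 node {S}, right has 0 { }.

Q, Y, B, V, U, S, X, E, J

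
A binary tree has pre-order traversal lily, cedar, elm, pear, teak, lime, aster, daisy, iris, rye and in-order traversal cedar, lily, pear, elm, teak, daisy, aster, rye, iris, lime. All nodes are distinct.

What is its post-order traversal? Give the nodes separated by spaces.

The first element of pre-order is the root; it splits in-order into left and right subtrees.
Root lily: left subtree has 1 node {cedar}, right has 8 {pear, elm, teak, daisy, aster, rye, iris, lime}.
  Root elm: left subtree has 1 node {pear}, right has 6 {teak, daisy, aster, rye, iris, lime}.
    Root teak: left subtree has 0 nodes { }, right has 5 {daisy, aster, rye, iris, lime}.
      Root lime: left subtree has 4 nodes {daisy, aster, rye, iris}, right has 0 { }.
        Root aster: left subtree has 1 node {daisy}, right has 2 {rye, iris}.
          Root iris: left subtree has 1 node {rye}, right has 0 { }.

cedar pear daisy rye iris aster lime teak elm lily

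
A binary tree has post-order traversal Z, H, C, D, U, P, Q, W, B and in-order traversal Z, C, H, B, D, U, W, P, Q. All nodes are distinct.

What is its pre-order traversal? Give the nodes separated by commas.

B, C, Z, H, W, U, D, Q, P

The last element of post-order is the root; it splits in-order into left and right subtrees.
Root B: left subtree has 3 nodes {Z, C, H}, right has 5 {D, U, W, P, Q}.
  Root C: left subtree has 1 node {Z}, right has 1 {H}.
  Root W: left subtree has 2 nodes {D, U}, right has 2 {P, Q}.
    Root U: left subtree has 1 node {D}, right has 0 { }.
    Root Q: left subtree has 1 node {P}, right has 0 { }.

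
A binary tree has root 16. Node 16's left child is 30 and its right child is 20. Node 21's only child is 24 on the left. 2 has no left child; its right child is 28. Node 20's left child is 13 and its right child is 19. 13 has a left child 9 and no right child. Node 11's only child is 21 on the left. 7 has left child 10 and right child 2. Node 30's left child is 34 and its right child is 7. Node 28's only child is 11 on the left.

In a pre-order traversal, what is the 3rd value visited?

34

Pre-order visits the node, then its left subtree, then its right subtree.
Visit 16.
At 16: go left to 30.
  Visit 30.
  At 30: go left to 34.
    34 is a leaf — visit 34.
  At 30: go right to 7.
    Visit 7.
    At 7: go left to 10.
      10 is a leaf — visit 10.
    At 7: go right to 2.
      Visit 2.
      At 2: no left child.
      At 2: go right to 28.
        Visit 28.
        At 28: go left to 11.
          Visit 11.
          At 11: go left to 21.
            Visit 21.
            At 21: go left to 24.
              24 is a leaf — visit 24.
            At 21: no right child.
          At 11: no right child.
        At 28: no right child.
At 16: go right to 20.
  Visit 20.
  At 20: go left to 13.
    Visit 13.
    At 13: go left to 9.
      9 is a leaf — visit 9.
    At 13: no right child.
  At 20: go right to 19.
    19 is a leaf — visit 19.
Full pre-order sequence: 16, 30, 34, 7, 10, 2, 28, 11, 21, 24, 20, 13, 9, 19.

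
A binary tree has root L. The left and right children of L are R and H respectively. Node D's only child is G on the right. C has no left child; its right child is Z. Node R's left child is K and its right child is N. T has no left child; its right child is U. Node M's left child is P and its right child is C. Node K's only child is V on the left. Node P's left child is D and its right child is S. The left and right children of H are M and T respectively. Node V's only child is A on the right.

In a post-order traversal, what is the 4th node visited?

Post-order visits the left subtree, then the right subtree, then the node.
At L: go left to R.
  At R: go left to K.
    At K: go left to V.
      At V: no left child.
      At V: go right to A.
        A is a leaf — visit A.
      Visit V.
    At K: no right child.
    Visit K.
  At R: go right to N.
    N is a leaf — visit N.
  Visit R.
At L: go right to H.
  At H: go left to M.
    At M: go left to P.
      At P: go left to D.
        At D: no left child.
        At D: go right to G.
          G is a leaf — visit G.
        Visit D.
      At P: go right to S.
        S is a leaf — visit S.
      Visit P.
    At M: go right to C.
      At C: no left child.
      At C: go right to Z.
        Z is a leaf — visit Z.
      Visit C.
    Visit M.
  At H: go right to T.
    At T: no left child.
    At T: go right to U.
      U is a leaf — visit U.
    Visit T.
  Visit H.
Visit L.
Full post-order sequence: A, V, K, N, R, G, D, S, P, Z, C, M, U, T, H, L.

N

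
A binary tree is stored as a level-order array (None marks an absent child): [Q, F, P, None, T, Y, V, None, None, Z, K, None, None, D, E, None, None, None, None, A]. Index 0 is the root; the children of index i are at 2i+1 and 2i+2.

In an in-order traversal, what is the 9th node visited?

D

In-order visits the left subtree, then the node, then the right subtree.
At Q: go left to F.
  At F: no left child.
  Visit F.
  At F: go right to T.
    At T: go left to Z.
      At Z: go left to A.
        A is a leaf — visit A.
      Visit Z.
      At Z: no right child.
    Visit T.
    At T: go right to K.
      K is a leaf — visit K.
Visit Q.
At Q: go right to P.
  At P: go left to Y.
    Y is a leaf — visit Y.
  Visit P.
  At P: go right to V.
    At V: go left to D.
      D is a leaf — visit D.
    Visit V.
    At V: go right to E.
      E is a leaf — visit E.
Full in-order sequence: F, A, Z, T, K, Q, Y, P, D, V, E.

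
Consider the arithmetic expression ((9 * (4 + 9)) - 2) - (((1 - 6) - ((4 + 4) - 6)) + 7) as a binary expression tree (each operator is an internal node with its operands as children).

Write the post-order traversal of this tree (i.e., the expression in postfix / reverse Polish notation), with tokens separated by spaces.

9 4 9 + * 2 - 1 6 - 4 4 + 6 - - 7 + -

Post-order on an expression tree gives postfix notation: for each operator, emit left operand, right operand, then the operator.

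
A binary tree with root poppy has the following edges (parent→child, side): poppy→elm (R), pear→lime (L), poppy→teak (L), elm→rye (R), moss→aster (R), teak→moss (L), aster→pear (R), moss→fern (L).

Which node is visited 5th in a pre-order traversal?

aster

Pre-order visits the node, then its left subtree, then its right subtree.
Visit poppy.
At poppy: go left to teak.
  Visit teak.
  At teak: go left to moss.
    Visit moss.
    At moss: go left to fern.
      fern is a leaf — visit fern.
    At moss: go right to aster.
      Visit aster.
      At aster: no left child.
      At aster: go right to pear.
        Visit pear.
        At pear: go left to lime.
          lime is a leaf — visit lime.
        At pear: no right child.
  At teak: no right child.
At poppy: go right to elm.
  Visit elm.
  At elm: no left child.
  At elm: go right to rye.
    rye is a leaf — visit rye.
Full pre-order sequence: poppy, teak, moss, fern, aster, pear, lime, elm, rye.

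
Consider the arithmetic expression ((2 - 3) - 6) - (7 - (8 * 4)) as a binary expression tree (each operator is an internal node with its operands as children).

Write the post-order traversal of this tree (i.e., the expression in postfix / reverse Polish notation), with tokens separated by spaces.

Post-order on an expression tree gives postfix notation: for each operator, emit left operand, right operand, then the operator.

2 3 - 6 - 7 8 4 * - -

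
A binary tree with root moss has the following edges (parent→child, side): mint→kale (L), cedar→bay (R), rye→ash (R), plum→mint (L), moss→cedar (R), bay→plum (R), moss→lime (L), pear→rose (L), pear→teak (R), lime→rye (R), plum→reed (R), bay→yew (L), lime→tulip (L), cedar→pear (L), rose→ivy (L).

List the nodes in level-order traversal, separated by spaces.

Level-order visits nodes level by level from the root, left to right within each level.
Level 0: moss
Level 1: lime, cedar
Level 2: tulip, rye, pear, bay
Level 3: ash, rose, teak, yew, plum
Level 4: ivy, mint, reed
Level 5: kale

moss lime cedar tulip rye pear bay ash rose teak yew plum ivy mint reed kale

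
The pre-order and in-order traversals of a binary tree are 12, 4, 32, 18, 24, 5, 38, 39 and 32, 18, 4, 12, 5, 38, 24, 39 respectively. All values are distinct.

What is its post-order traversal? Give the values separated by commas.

18, 32, 4, 38, 5, 39, 24, 12

The first element of pre-order is the root; it splits in-order into left and right subtrees.
Root 12: left subtree has 3 nodes {32, 18, 4}, right has 4 {5, 38, 24, 39}.
  Root 4: left subtree has 2 nodes {32, 18}, right has 0 { }.
    Root 32: left subtree has 0 nodes { }, right has 1 {18}.
  Root 24: left subtree has 2 nodes {5, 38}, right has 1 {39}.
    Root 5: left subtree has 0 nodes { }, right has 1 {38}.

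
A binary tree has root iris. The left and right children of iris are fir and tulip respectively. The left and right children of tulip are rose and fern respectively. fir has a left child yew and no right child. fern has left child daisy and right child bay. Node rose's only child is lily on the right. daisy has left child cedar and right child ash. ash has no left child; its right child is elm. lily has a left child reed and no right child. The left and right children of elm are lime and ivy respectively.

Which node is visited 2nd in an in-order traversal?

fir

In-order visits the left subtree, then the node, then the right subtree.
At iris: go left to fir.
  At fir: go left to yew.
    yew is a leaf — visit yew.
  Visit fir.
  At fir: no right child.
Visit iris.
At iris: go right to tulip.
  At tulip: go left to rose.
    At rose: no left child.
    Visit rose.
    At rose: go right to lily.
      At lily: go left to reed.
        reed is a leaf — visit reed.
      Visit lily.
      At lily: no right child.
  Visit tulip.
  At tulip: go right to fern.
    At fern: go left to daisy.
      At daisy: go left to cedar.
        cedar is a leaf — visit cedar.
      Visit daisy.
      At daisy: go right to ash.
        At ash: no left child.
        Visit ash.
        At ash: go right to elm.
          At elm: go left to lime.
            lime is a leaf — visit lime.
          Visit elm.
          At elm: go right to ivy.
            ivy is a leaf — visit ivy.
    Visit fern.
    At fern: go right to bay.
      bay is a leaf — visit bay.
Full in-order sequence: yew, fir, iris, rose, reed, lily, tulip, cedar, daisy, ash, lime, elm, ivy, fern, bay.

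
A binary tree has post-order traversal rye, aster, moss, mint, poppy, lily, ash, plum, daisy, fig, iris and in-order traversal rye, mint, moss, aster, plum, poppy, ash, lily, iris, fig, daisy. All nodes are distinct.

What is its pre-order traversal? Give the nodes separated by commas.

iris, plum, mint, rye, moss, aster, ash, poppy, lily, fig, daisy

The last element of post-order is the root; it splits in-order into left and right subtrees.
Root iris: left subtree has 8 nodes {rye, mint, moss, aster, plum, poppy, ash, lily}, right has 2 {fig, daisy}.
  Root plum: left subtree has 4 nodes {rye, mint, moss, aster}, right has 3 {poppy, ash, lily}.
    Root mint: left subtree has 1 node {rye}, right has 2 {moss, aster}.
      Root moss: left subtree has 0 nodes { }, right has 1 {aster}.
    Root ash: left subtree has 1 node {poppy}, right has 1 {lily}.
  Root fig: left subtree has 0 nodes { }, right has 1 {daisy}.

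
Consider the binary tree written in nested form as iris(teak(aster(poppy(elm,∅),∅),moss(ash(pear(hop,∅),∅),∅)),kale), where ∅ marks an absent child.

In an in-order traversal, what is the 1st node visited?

In-order visits the left subtree, then the node, then the right subtree.
At iris: go left to teak.
  At teak: go left to aster.
    At aster: go left to poppy.
      At poppy: go left to elm.
        elm is a leaf — visit elm.
      Visit poppy.
      At poppy: no right child.
    Visit aster.
    At aster: no right child.
  Visit teak.
  At teak: go right to moss.
    At moss: go left to ash.
      At ash: go left to pear.
        At pear: go left to hop.
          hop is a leaf — visit hop.
        Visit pear.
        At pear: no right child.
      Visit ash.
      At ash: no right child.
    Visit moss.
    At moss: no right child.
Visit iris.
At iris: go right to kale.
  kale is a leaf — visit kale.
Full in-order sequence: elm, poppy, aster, teak, hop, pear, ash, moss, iris, kale.

elm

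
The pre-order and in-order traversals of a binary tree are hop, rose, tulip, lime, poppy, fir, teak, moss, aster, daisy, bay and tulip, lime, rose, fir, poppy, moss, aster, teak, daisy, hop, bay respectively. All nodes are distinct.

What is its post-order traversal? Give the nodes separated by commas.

The first element of pre-order is the root; it splits in-order into left and right subtrees.
Root hop: left subtree has 9 nodes {tulip, lime, rose, fir, poppy, moss, aster, teak, daisy}, right has 1 {bay}.
  Root rose: left subtree has 2 nodes {tulip, lime}, right has 6 {fir, poppy, moss, aster, teak, daisy}.
    Root tulip: left subtree has 0 nodes { }, right has 1 {lime}.
    Root poppy: left subtree has 1 node {fir}, right has 4 {moss, aster, teak, daisy}.
      Root teak: left subtree has 2 nodes {moss, aster}, right has 1 {daisy}.
        Root moss: left subtree has 0 nodes { }, right has 1 {aster}.

lime, tulip, fir, aster, moss, daisy, teak, poppy, rose, bay, hop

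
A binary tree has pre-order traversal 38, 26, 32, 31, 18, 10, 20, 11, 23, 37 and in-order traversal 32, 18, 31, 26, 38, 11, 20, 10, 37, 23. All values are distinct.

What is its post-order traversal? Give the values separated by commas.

18, 31, 32, 26, 11, 20, 37, 23, 10, 38

The first element of pre-order is the root; it splits in-order into left and right subtrees.
Root 38: left subtree has 4 nodes {32, 18, 31, 26}, right has 5 {11, 20, 10, 37, 23}.
  Root 26: left subtree has 3 nodes {32, 18, 31}, right has 0 { }.
    Root 32: left subtree has 0 nodes { }, right has 2 {18, 31}.
      Root 31: left subtree has 1 node {18}, right has 0 { }.
  Root 10: left subtree has 2 nodes {11, 20}, right has 2 {37, 23}.
    Root 20: left subtree has 1 node {11}, right has 0 { }.
    Root 23: left subtree has 1 node {37}, right has 0 { }.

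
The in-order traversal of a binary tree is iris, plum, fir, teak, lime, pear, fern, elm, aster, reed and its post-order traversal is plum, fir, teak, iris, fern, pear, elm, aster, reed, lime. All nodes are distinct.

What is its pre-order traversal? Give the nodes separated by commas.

The last element of post-order is the root; it splits in-order into left and right subtrees.
Root lime: left subtree has 4 nodes {iris, plum, fir, teak}, right has 5 {pear, fern, elm, aster, reed}.
  Root iris: left subtree has 0 nodes { }, right has 3 {plum, fir, teak}.
    Root teak: left subtree has 2 nodes {plum, fir}, right has 0 { }.
      Root fir: left subtree has 1 node {plum}, right has 0 { }.
  Root reed: left subtree has 4 nodes {pear, fern, elm, aster}, right has 0 { }.
    Root aster: left subtree has 3 nodes {pear, fern, elm}, right has 0 { }.
      Root elm: left subtree has 2 nodes {pear, fern}, right has 0 { }.
        Root pear: left subtree has 0 nodes { }, right has 1 {fern}.

lime, iris, teak, fir, plum, reed, aster, elm, pear, fern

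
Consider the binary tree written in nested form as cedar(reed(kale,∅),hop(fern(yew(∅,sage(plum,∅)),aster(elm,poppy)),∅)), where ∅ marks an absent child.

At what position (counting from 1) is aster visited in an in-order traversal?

In-order visits the left subtree, then the node, then the right subtree.
At cedar: go left to reed.
  At reed: go left to kale.
    kale is a leaf — visit kale.
  Visit reed.
  At reed: no right child.
Visit cedar.
At cedar: go right to hop.
  At hop: go left to fern.
    At fern: go left to yew.
      At yew: no left child.
      Visit yew.
      At yew: go right to sage.
        At sage: go left to plum.
          plum is a leaf — visit plum.
        Visit sage.
        At sage: no right child.
    Visit fern.
    At fern: go right to aster.
      At aster: go left to elm.
        elm is a leaf — visit elm.
      Visit aster.
      At aster: go right to poppy.
        poppy is a leaf — visit poppy.
  Visit hop.
  At hop: no right child.
Full in-order sequence: kale, reed, cedar, yew, plum, sage, fern, elm, aster, poppy, hop.

9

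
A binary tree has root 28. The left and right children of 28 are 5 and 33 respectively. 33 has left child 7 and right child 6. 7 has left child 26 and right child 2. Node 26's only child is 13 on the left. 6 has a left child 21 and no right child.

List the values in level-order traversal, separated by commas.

Level-order visits nodes level by level from the root, left to right within each level.
Level 0: 28
Level 1: 5, 33
Level 2: 7, 6
Level 3: 26, 2, 21
Level 4: 13

28, 5, 33, 7, 6, 26, 2, 21, 13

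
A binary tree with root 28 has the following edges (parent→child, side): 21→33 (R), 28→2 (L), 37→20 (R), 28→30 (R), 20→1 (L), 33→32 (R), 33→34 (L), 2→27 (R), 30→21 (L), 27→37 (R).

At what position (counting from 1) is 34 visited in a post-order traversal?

6

Post-order visits the left subtree, then the right subtree, then the node.
At 28: go left to 2.
  At 2: no left child.
  At 2: go right to 27.
    At 27: no left child.
    At 27: go right to 37.
      At 37: no left child.
      At 37: go right to 20.
        At 20: go left to 1.
          1 is a leaf — visit 1.
        At 20: no right child.
        Visit 20.
      Visit 37.
    Visit 27.
  Visit 2.
At 28: go right to 30.
  At 30: go left to 21.
    At 21: no left child.
    At 21: go right to 33.
      At 33: go left to 34.
        34 is a leaf — visit 34.
      At 33: go right to 32.
        32 is a leaf — visit 32.
      Visit 33.
    Visit 21.
  At 30: no right child.
  Visit 30.
Visit 28.
Full post-order sequence: 1, 20, 37, 27, 2, 34, 32, 33, 21, 30, 28.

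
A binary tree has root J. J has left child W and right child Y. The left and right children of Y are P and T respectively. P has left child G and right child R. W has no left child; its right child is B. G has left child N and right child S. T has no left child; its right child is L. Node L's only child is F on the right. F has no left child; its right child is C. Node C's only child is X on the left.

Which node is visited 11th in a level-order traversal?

S

Level-order visits nodes level by level from the root, left to right within each level.
Level 0: J
Level 1: W, Y
Level 2: B, P, T
Level 3: G, R, L
Level 4: N, S, F
Level 5: C
Level 6: X
Full level-order sequence: J, W, Y, B, P, T, G, R, L, N, S, F, C, X.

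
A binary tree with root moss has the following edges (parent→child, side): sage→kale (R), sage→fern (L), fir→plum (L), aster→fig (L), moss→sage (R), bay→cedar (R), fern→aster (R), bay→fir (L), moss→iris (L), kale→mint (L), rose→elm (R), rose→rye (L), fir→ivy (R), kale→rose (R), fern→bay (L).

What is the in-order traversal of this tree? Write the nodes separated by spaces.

In-order visits the left subtree, then the node, then the right subtree.
At moss: go left to iris.
  iris is a leaf — visit iris.
Visit moss.
At moss: go right to sage.
  At sage: go left to fern.
    At fern: go left to bay.
      At bay: go left to fir.
        At fir: go left to plum.
          plum is a leaf — visit plum.
        Visit fir.
        At fir: go right to ivy.
          ivy is a leaf — visit ivy.
      Visit bay.
      At bay: go right to cedar.
        cedar is a leaf — visit cedar.
    Visit fern.
    At fern: go right to aster.
      At aster: go left to fig.
        fig is a leaf — visit fig.
      Visit aster.
      At aster: no right child.
  Visit sage.
  At sage: go right to kale.
    At kale: go left to mint.
      mint is a leaf — visit mint.
    Visit kale.
    At kale: go right to rose.
      At rose: go left to rye.
        rye is a leaf — visit rye.
      Visit rose.
      At rose: go right to elm.
        elm is a leaf — visit elm.

iris moss plum fir ivy bay cedar fern fig aster sage mint kale rye rose elm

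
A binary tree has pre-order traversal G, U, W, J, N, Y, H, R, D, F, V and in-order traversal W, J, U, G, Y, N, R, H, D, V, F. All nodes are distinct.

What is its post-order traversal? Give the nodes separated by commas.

J, W, U, Y, R, V, F, D, H, N, G

The first element of pre-order is the root; it splits in-order into left and right subtrees.
Root G: left subtree has 3 nodes {W, J, U}, right has 7 {Y, N, R, H, D, V, F}.
  Root U: left subtree has 2 nodes {W, J}, right has 0 { }.
    Root W: left subtree has 0 nodes { }, right has 1 {J}.
  Root N: left subtree has 1 node {Y}, right has 5 {R, H, D, V, F}.
    Root H: left subtree has 1 node {R}, right has 3 {D, V, F}.
      Root D: left subtree has 0 nodes { }, right has 2 {V, F}.
        Root F: left subtree has 1 node {V}, right has 0 { }.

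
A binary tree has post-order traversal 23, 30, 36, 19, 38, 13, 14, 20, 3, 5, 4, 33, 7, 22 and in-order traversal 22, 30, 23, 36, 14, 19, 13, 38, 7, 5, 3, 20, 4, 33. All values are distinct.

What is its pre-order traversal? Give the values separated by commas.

22, 7, 14, 36, 30, 23, 13, 19, 38, 33, 4, 5, 3, 20

The last element of post-order is the root; it splits in-order into left and right subtrees.
Root 22: left subtree has 0 nodes { }, right has 13 {30, 23, 36, 14, 19, 13, 38, 7, 5, 3, 20, 4, 33}.
  Root 7: left subtree has 7 nodes {30, 23, 36, 14, 19, 13, 38}, right has 5 {5, 3, 20, 4, 33}.
    Root 14: left subtree has 3 nodes {30, 23, 36}, right has 3 {19, 13, 38}.
      Root 36: left subtree has 2 nodes {30, 23}, right has 0 { }.
        Root 30: left subtree has 0 nodes { }, right has 1 {23}.
      Root 13: left subtree has 1 node {19}, right has 1 {38}.
    Root 33: left subtree has 4 nodes {5, 3, 20, 4}, right has 0 { }.
      Root 4: left subtree has 3 nodes {5, 3, 20}, right has 0 { }.
        Root 5: left subtree has 0 nodes { }, right has 2 {3, 20}.
          Root 3: left subtree has 0 nodes { }, right has 1 {20}.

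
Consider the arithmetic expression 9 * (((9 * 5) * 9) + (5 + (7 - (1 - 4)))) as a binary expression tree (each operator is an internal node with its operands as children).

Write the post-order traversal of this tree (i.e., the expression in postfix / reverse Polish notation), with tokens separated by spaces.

9 9 5 * 9 * 5 7 1 4 - - + + *

Post-order on an expression tree gives postfix notation: for each operator, emit left operand, right operand, then the operator.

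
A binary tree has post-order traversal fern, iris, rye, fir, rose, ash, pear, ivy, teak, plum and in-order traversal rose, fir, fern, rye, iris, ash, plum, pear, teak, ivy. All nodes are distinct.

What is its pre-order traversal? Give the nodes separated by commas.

plum, ash, rose, fir, rye, fern, iris, teak, pear, ivy

The last element of post-order is the root; it splits in-order into left and right subtrees.
Root plum: left subtree has 6 nodes {rose, fir, fern, rye, iris, ash}, right has 3 {pear, teak, ivy}.
  Root ash: left subtree has 5 nodes {rose, fir, fern, rye, iris}, right has 0 { }.
    Root rose: left subtree has 0 nodes { }, right has 4 {fir, fern, rye, iris}.
      Root fir: left subtree has 0 nodes { }, right has 3 {fern, rye, iris}.
        Root rye: left subtree has 1 node {fern}, right has 1 {iris}.
  Root teak: left subtree has 1 node {pear}, right has 1 {ivy}.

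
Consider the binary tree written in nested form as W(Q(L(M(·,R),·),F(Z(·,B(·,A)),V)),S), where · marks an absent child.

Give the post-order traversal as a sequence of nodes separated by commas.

R, M, L, A, B, Z, V, F, Q, S, W

Post-order visits the left subtree, then the right subtree, then the node.
At W: go left to Q.
  At Q: go left to L.
    At L: go left to M.
      At M: no left child.
      At M: go right to R.
        R is a leaf — visit R.
      Visit M.
    At L: no right child.
    Visit L.
  At Q: go right to F.
    At F: go left to Z.
      At Z: no left child.
      At Z: go right to B.
        At B: no left child.
        At B: go right to A.
          A is a leaf — visit A.
        Visit B.
      Visit Z.
    At F: go right to V.
      V is a leaf — visit V.
    Visit F.
  Visit Q.
At W: go right to S.
  S is a leaf — visit S.
Visit W.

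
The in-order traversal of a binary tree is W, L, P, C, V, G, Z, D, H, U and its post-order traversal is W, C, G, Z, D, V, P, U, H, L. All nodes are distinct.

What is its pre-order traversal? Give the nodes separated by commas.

The last element of post-order is the root; it splits in-order into left and right subtrees.
Root L: left subtree has 1 node {W}, right has 8 {P, C, V, G, Z, D, H, U}.
  Root H: left subtree has 6 nodes {P, C, V, G, Z, D}, right has 1 {U}.
    Root P: left subtree has 0 nodes { }, right has 5 {C, V, G, Z, D}.
      Root V: left subtree has 1 node {C}, right has 3 {G, Z, D}.
        Root D: left subtree has 2 nodes {G, Z}, right has 0 { }.
          Root Z: left subtree has 1 node {G}, right has 0 { }.

L, W, H, P, V, C, D, Z, G, U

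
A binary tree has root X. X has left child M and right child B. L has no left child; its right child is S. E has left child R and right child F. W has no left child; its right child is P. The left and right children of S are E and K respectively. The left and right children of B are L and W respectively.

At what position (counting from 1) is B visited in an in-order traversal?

In-order visits the left subtree, then the node, then the right subtree.
At X: go left to M.
  M is a leaf — visit M.
Visit X.
At X: go right to B.
  At B: go left to L.
    At L: no left child.
    Visit L.
    At L: go right to S.
      At S: go left to E.
        At E: go left to R.
          R is a leaf — visit R.
        Visit E.
        At E: go right to F.
          F is a leaf — visit F.
      Visit S.
      At S: go right to K.
        K is a leaf — visit K.
  Visit B.
  At B: go right to W.
    At W: no left child.
    Visit W.
    At W: go right to P.
      P is a leaf — visit P.
Full in-order sequence: M, X, L, R, E, F, S, K, B, W, P.

9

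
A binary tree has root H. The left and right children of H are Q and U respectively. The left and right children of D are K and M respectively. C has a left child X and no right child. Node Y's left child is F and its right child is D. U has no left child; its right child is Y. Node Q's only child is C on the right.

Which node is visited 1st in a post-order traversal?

X

Post-order visits the left subtree, then the right subtree, then the node.
At H: go left to Q.
  At Q: no left child.
  At Q: go right to C.
    At C: go left to X.
      X is a leaf — visit X.
    At C: no right child.
    Visit C.
  Visit Q.
At H: go right to U.
  At U: no left child.
  At U: go right to Y.
    At Y: go left to F.
      F is a leaf — visit F.
    At Y: go right to D.
      At D: go left to K.
        K is a leaf — visit K.
      At D: go right to M.
        M is a leaf — visit M.
      Visit D.
    Visit Y.
  Visit U.
Visit H.
Full post-order sequence: X, C, Q, F, K, M, D, Y, U, H.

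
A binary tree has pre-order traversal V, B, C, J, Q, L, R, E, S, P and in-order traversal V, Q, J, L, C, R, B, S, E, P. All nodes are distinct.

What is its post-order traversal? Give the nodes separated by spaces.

The first element of pre-order is the root; it splits in-order into left and right subtrees.
Root V: left subtree has 0 nodes { }, right has 9 {Q, J, L, C, R, B, S, E, P}.
  Root B: left subtree has 5 nodes {Q, J, L, C, R}, right has 3 {S, E, P}.
    Root C: left subtree has 3 nodes {Q, J, L}, right has 1 {R}.
      Root J: left subtree has 1 node {Q}, right has 1 {L}.
    Root E: left subtree has 1 node {S}, right has 1 {P}.

Q L J R C S P E B V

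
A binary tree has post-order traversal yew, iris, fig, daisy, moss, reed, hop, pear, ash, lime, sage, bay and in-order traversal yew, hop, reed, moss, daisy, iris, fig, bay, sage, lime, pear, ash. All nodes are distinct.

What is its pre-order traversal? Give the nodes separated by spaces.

bay hop yew reed moss daisy fig iris sage lime ash pear

The last element of post-order is the root; it splits in-order into left and right subtrees.
Root bay: left subtree has 7 nodes {yew, hop, reed, moss, daisy, iris, fig}, right has 4 {sage, lime, pear, ash}.
  Root hop: left subtree has 1 node {yew}, right has 5 {reed, moss, daisy, iris, fig}.
    Root reed: left subtree has 0 nodes { }, right has 4 {moss, daisy, iris, fig}.
      Root moss: left subtree has 0 nodes { }, right has 3 {daisy, iris, fig}.
        Root daisy: left subtree has 0 nodes { }, right has 2 {iris, fig}.
          Root fig: left subtree has 1 node {iris}, right has 0 { }.
  Root sage: left subtree has 0 nodes { }, right has 3 {lime, pear, ash}.
    Root lime: left subtree has 0 nodes { }, right has 2 {pear, ash}.
      Root ash: left subtree has 1 node {pear}, right has 0 { }.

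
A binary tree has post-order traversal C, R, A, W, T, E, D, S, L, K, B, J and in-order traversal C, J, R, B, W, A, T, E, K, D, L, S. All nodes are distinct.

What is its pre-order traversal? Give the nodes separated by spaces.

J C B R K E T W A L D S

The last element of post-order is the root; it splits in-order into left and right subtrees.
Root J: left subtree has 1 node {C}, right has 10 {R, B, W, A, T, E, K, D, L, S}.
  Root B: left subtree has 1 node {R}, right has 8 {W, A, T, E, K, D, L, S}.
    Root K: left subtree has 4 nodes {W, A, T, E}, right has 3 {D, L, S}.
      Root E: left subtree has 3 nodes {W, A, T}, right has 0 { }.
        Root T: left subtree has 2 nodes {W, A}, right has 0 { }.
          Root W: left subtree has 0 nodes { }, right has 1 {A}.
      Root L: left subtree has 1 node {D}, right has 1 {S}.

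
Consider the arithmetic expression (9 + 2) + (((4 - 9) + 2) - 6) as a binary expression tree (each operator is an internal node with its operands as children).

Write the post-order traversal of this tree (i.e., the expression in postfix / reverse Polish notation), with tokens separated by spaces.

9 2 + 4 9 - 2 + 6 - +

Post-order on an expression tree gives postfix notation: for each operator, emit left operand, right operand, then the operator.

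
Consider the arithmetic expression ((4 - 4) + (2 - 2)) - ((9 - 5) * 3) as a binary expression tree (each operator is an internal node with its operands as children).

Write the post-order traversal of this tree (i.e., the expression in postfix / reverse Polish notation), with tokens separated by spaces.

4 4 - 2 2 - + 9 5 - 3 * -

Post-order on an expression tree gives postfix notation: for each operator, emit left operand, right operand, then the operator.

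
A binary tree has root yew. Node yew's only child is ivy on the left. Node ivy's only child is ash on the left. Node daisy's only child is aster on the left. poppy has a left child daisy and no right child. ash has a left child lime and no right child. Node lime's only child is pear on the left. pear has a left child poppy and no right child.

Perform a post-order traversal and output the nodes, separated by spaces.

aster daisy poppy pear lime ash ivy yew

Post-order visits the left subtree, then the right subtree, then the node.
At yew: go left to ivy.
  At ivy: go left to ash.
    At ash: go left to lime.
      At lime: go left to pear.
        At pear: go left to poppy.
          At poppy: go left to daisy.
            At daisy: go left to aster.
              aster is a leaf — visit aster.
            At daisy: no right child.
            Visit daisy.
          At poppy: no right child.
          Visit poppy.
        At pear: no right child.
        Visit pear.
      At lime: no right child.
      Visit lime.
    At ash: no right child.
    Visit ash.
  At ivy: no right child.
  Visit ivy.
At yew: no right child.
Visit yew.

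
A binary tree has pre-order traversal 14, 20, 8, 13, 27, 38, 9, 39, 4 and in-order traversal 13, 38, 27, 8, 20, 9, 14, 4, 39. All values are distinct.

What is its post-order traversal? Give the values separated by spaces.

The first element of pre-order is the root; it splits in-order into left and right subtrees.
Root 14: left subtree has 6 nodes {13, 38, 27, 8, 20, 9}, right has 2 {4, 39}.
  Root 20: left subtree has 4 nodes {13, 38, 27, 8}, right has 1 {9}.
    Root 8: left subtree has 3 nodes {13, 38, 27}, right has 0 { }.
      Root 13: left subtree has 0 nodes { }, right has 2 {38, 27}.
        Root 27: left subtree has 1 node {38}, right has 0 { }.
  Root 39: left subtree has 1 node {4}, right has 0 { }.

38 27 13 8 9 20 4 39 14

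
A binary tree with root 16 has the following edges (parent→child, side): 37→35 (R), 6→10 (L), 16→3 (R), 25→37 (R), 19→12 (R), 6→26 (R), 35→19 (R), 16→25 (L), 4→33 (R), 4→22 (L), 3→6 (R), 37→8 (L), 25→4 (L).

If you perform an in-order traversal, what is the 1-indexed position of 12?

In-order visits the left subtree, then the node, then the right subtree.
At 16: go left to 25.
  At 25: go left to 4.
    At 4: go left to 22.
      22 is a leaf — visit 22.
    Visit 4.
    At 4: go right to 33.
      33 is a leaf — visit 33.
  Visit 25.
  At 25: go right to 37.
    At 37: go left to 8.
      8 is a leaf — visit 8.
    Visit 37.
    At 37: go right to 35.
      At 35: no left child.
      Visit 35.
      At 35: go right to 19.
        At 19: no left child.
        Visit 19.
        At 19: go right to 12.
          12 is a leaf — visit 12.
Visit 16.
At 16: go right to 3.
  At 3: no left child.
  Visit 3.
  At 3: go right to 6.
    At 6: go left to 10.
      10 is a leaf — visit 10.
    Visit 6.
    At 6: go right to 26.
      26 is a leaf — visit 26.
Full in-order sequence: 22, 4, 33, 25, 8, 37, 35, 19, 12, 16, 3, 10, 6, 26.

9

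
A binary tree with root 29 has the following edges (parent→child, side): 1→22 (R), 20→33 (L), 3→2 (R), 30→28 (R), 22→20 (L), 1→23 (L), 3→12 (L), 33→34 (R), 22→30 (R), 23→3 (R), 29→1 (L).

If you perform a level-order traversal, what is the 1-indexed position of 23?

Level-order visits nodes level by level from the root, left to right within each level.
Level 0: 29
Level 1: 1
Level 2: 23, 22
Level 3: 3, 20, 30
Level 4: 12, 2, 33, 28
Level 5: 34
Full level-order sequence: 29, 1, 23, 22, 3, 20, 30, 12, 2, 33, 28, 34.

3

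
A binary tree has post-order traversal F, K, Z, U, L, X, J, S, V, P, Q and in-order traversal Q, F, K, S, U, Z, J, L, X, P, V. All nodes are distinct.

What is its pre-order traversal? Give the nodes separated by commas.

The last element of post-order is the root; it splits in-order into left and right subtrees.
Root Q: left subtree has 0 nodes { }, right has 10 {F, K, S, U, Z, J, L, X, P, V}.
  Root P: left subtree has 8 nodes {F, K, S, U, Z, J, L, X}, right has 1 {V}.
    Root S: left subtree has 2 nodes {F, K}, right has 5 {U, Z, J, L, X}.
      Root K: left subtree has 1 node {F}, right has 0 { }.
      Root J: left subtree has 2 nodes {U, Z}, right has 2 {L, X}.
        Root U: left subtree has 0 nodes { }, right has 1 {Z}.
        Root X: left subtree has 1 node {L}, right has 0 { }.

Q, P, S, K, F, J, U, Z, X, L, V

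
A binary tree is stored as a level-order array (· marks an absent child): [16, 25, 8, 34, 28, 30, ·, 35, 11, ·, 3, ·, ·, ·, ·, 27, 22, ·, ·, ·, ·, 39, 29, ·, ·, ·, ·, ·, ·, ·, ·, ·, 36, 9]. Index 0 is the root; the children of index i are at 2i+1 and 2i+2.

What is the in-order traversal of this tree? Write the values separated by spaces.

In-order visits the left subtree, then the node, then the right subtree.
At 16: go left to 25.
  At 25: go left to 34.
    At 34: go left to 35.
      At 35: go left to 27.
        At 27: no left child.
        Visit 27.
        At 27: go right to 36.
          36 is a leaf — visit 36.
      Visit 35.
      At 35: go right to 22.
        At 22: go left to 9.
          9 is a leaf — visit 9.
        Visit 22.
        At 22: no right child.
    Visit 34.
    At 34: go right to 11.
      11 is a leaf — visit 11.
  Visit 25.
  At 25: go right to 28.
    At 28: no left child.
    Visit 28.
    At 28: go right to 3.
      At 3: go left to 39.
        39 is a leaf — visit 39.
      Visit 3.
      At 3: go right to 29.
        29 is a leaf — visit 29.
Visit 16.
At 16: go right to 8.
  At 8: go left to 30.
    30 is a leaf — visit 30.
  Visit 8.
  At 8: no right child.

27 36 35 9 22 34 11 25 28 39 3 29 16 30 8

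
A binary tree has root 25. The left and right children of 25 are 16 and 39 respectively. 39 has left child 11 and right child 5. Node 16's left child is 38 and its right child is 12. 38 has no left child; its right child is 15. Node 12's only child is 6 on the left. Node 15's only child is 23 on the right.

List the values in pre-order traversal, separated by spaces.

Pre-order visits the node, then its left subtree, then its right subtree.
Visit 25.
At 25: go left to 16.
  Visit 16.
  At 16: go left to 38.
    Visit 38.
    At 38: no left child.
    At 38: go right to 15.
      Visit 15.
      At 15: no left child.
      At 15: go right to 23.
        23 is a leaf — visit 23.
  At 16: go right to 12.
    Visit 12.
    At 12: go left to 6.
      6 is a leaf — visit 6.
    At 12: no right child.
At 25: go right to 39.
  Visit 39.
  At 39: go left to 11.
    11 is a leaf — visit 11.
  At 39: go right to 5.
    5 is a leaf — visit 5.

25 16 38 15 23 12 6 39 11 5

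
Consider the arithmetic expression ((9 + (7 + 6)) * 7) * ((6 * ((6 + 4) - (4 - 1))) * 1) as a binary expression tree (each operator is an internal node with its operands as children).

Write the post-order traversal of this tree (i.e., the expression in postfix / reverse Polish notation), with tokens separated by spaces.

9 7 6 + + 7 * 6 6 4 + 4 1 - - * 1 * *

Post-order on an expression tree gives postfix notation: for each operator, emit left operand, right operand, then the operator.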